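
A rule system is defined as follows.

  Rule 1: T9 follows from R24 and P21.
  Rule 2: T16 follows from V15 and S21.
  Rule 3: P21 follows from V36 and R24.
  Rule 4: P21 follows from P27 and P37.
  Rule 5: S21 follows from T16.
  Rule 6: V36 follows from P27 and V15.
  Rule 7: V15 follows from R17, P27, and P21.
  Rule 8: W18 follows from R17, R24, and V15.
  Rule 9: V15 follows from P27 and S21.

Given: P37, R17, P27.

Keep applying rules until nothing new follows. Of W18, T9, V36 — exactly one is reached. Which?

From P27 and P37, Rule 4 gives P21.
From R17, P27, and P21, Rule 7 gives V15.
From P27 and V15, Rule 6 gives V36.
T9 would need R24 and P21 (Rule 1), but R24 is never established. W18 would need R17, R24, and V15 (Rule 8), but R24 is never established.

V36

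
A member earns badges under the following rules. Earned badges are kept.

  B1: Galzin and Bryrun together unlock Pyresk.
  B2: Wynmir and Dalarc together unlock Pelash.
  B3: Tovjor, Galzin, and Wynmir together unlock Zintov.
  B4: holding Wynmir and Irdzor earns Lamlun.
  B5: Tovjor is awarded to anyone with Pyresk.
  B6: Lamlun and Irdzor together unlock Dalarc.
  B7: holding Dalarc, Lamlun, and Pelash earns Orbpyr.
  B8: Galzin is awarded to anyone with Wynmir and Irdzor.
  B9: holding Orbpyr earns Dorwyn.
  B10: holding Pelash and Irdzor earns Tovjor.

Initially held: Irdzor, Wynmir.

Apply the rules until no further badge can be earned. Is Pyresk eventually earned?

No

Pyresk would need Galzin and Bryrun (B1), but Bryrun is never earned.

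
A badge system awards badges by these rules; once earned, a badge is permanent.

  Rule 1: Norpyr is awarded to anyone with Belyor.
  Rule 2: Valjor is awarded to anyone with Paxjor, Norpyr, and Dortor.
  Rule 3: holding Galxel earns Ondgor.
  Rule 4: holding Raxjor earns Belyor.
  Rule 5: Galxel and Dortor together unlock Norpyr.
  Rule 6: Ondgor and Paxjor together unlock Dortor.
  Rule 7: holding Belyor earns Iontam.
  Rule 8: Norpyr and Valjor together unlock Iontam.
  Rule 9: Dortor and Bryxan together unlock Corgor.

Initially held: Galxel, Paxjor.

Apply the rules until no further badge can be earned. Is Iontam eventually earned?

With Galxel, Ondgor is earned (Rule 3).
With Ondgor and Paxjor, Dortor is earned (Rule 6).
With Galxel and Dortor, Norpyr is earned (Rule 5).
With Paxjor, Norpyr, and Dortor, Valjor is earned (Rule 2).
With Norpyr and Valjor, Iontam is earned (Rule 8).

Yes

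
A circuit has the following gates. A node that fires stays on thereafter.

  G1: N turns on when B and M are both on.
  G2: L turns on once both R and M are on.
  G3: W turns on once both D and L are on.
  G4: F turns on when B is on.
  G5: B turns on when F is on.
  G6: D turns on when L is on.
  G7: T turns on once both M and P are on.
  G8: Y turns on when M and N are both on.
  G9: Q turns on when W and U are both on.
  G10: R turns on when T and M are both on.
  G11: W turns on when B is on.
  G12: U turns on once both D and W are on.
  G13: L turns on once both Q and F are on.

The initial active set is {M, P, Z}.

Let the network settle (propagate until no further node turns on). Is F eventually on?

F would need B (G4), but B never turns on.

No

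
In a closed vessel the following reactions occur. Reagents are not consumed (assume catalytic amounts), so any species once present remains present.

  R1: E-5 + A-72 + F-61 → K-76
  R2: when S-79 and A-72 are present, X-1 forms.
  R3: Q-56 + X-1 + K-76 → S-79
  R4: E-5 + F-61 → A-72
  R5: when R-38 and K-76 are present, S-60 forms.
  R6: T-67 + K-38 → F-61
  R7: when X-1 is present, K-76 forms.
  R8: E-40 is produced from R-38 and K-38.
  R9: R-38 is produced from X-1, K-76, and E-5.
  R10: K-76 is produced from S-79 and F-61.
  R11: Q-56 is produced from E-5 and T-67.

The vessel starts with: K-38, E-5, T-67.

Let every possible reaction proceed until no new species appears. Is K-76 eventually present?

T-67 and K-38 present → F-61 forms (R6).
E-5 and F-61 present → A-72 forms (R4).
E-5, A-72, and F-61 present → K-76 forms (R1).

Yes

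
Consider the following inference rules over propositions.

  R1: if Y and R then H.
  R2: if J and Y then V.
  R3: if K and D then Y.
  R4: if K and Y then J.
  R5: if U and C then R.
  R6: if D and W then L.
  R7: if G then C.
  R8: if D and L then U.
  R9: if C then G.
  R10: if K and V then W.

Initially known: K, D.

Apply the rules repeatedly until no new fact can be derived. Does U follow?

Yes

K and D hold, so Y follows (R3).
From K and Y, R4 gives J.
From J and Y, R2 gives V.
From K and V, R10 gives W.
D and W hold, so L follows (R6).
From D and L, R8 gives U.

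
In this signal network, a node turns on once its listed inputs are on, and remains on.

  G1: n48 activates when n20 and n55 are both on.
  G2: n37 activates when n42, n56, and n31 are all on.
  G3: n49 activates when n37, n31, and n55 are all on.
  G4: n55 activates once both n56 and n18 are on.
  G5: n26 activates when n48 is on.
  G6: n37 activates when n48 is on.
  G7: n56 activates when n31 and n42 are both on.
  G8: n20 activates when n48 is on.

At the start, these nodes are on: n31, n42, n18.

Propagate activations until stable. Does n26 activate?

n26 would need n48 (G5), but n48 never turns on.

No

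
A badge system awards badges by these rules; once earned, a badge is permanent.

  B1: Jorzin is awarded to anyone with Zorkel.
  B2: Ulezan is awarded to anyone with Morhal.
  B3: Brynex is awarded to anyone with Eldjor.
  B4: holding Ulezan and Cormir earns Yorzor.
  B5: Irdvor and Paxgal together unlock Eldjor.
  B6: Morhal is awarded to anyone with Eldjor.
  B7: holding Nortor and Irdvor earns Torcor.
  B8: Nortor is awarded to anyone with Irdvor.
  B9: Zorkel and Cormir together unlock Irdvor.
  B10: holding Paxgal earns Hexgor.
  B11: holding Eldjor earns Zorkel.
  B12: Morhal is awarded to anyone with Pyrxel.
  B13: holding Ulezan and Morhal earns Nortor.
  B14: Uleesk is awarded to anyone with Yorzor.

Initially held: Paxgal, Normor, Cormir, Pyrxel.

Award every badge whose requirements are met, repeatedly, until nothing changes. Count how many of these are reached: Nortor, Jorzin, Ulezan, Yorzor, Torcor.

3

With Pyrxel, Morhal is earned (B12).
With Morhal, Ulezan is earned (B2).
With Ulezan and Morhal, Nortor is earned (B13).
With Ulezan and Cormir, Yorzor is earned (B4).
Nortor: reached.
Jorzin would need Zorkel (B1), but Zorkel is never earned.
Ulezan: reached.
Yorzor: reached.
Torcor would need Nortor and Irdvor (B7), but Irdvor is never earned.
Reached: Nortor, Ulezan, and Yorzor — 3 of the 5.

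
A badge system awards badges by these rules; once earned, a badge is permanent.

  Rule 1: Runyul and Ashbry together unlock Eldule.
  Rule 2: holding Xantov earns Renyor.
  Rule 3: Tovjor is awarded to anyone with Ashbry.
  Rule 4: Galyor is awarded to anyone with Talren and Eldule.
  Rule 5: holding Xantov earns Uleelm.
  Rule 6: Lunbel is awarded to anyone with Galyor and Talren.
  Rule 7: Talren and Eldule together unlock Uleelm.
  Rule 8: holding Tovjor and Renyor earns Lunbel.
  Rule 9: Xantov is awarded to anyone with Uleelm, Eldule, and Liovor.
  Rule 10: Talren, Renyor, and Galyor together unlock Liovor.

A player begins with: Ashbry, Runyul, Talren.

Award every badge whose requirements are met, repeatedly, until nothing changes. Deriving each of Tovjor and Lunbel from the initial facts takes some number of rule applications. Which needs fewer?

Tovjor

Tovjor: With Ashbry, Tovjor is earned (Rule 3). [1 rule application]
Lunbel: With Runyul and Ashbry, Eldule is earned (Rule 1). With Talren and Eldule, Galyor is earned (Rule 4). With Galyor and Talren, Lunbel is earned (Rule 6). [3 rule applications]
Tovjor needs fewer.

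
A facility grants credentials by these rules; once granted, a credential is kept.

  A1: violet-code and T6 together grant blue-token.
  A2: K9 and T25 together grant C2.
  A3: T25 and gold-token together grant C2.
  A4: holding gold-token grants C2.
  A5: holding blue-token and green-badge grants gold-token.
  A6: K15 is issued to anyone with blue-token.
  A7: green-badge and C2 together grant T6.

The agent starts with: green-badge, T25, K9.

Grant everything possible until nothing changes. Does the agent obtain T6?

Yes

Holding K9 and T25 grants C2 (A2).
Holding green-badge and C2 grants T6 (A7).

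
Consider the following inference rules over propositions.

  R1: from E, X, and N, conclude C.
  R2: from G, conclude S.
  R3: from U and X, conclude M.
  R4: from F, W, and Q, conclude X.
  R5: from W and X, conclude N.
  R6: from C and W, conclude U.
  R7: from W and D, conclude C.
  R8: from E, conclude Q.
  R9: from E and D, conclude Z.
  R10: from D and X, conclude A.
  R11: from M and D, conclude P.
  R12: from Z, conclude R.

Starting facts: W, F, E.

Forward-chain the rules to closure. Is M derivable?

Yes

E holds, so Q follows (R8).
From F, W, and Q, R4 gives X.
W and X hold, so N follows (R5).
E, X, and N hold, so C follows (R1).
C and W hold, so U follows (R6).
From U and X, R3 gives M.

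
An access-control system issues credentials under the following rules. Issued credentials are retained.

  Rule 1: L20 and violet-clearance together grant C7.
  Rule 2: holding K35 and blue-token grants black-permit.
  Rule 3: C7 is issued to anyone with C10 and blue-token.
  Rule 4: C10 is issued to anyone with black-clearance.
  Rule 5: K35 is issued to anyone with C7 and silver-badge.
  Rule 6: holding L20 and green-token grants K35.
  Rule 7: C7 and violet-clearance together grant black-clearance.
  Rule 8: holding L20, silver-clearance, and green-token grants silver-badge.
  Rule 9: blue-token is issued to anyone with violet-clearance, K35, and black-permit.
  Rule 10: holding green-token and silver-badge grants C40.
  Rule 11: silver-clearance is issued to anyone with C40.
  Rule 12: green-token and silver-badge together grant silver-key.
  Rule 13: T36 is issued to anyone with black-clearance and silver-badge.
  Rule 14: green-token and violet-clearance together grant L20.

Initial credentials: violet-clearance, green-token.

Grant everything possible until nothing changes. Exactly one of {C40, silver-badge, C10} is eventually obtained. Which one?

C10

Holding green-token and violet-clearance grants L20 (Rule 14).
Holding L20 and violet-clearance grants C7 (Rule 1).
Holding C7 and violet-clearance grants black-clearance (Rule 7).
Holding black-clearance grants C10 (Rule 4).
C40 would need green-token and silver-badge (Rule 10), but silver-badge is never granted. silver-badge would need L20, silver-clearance, and green-token (Rule 8), but silver-clearance is never granted.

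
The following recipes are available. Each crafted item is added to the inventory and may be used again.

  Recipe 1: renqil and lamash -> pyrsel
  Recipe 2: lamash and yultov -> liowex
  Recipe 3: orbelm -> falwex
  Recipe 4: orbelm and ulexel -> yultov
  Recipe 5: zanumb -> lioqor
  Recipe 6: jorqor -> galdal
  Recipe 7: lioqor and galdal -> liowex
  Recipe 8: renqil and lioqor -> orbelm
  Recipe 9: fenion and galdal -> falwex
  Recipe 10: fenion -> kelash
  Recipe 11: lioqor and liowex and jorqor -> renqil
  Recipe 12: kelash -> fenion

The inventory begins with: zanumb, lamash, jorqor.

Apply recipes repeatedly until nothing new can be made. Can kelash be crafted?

No

kelash would need fenion (Recipe 10), but fenion is never obtained.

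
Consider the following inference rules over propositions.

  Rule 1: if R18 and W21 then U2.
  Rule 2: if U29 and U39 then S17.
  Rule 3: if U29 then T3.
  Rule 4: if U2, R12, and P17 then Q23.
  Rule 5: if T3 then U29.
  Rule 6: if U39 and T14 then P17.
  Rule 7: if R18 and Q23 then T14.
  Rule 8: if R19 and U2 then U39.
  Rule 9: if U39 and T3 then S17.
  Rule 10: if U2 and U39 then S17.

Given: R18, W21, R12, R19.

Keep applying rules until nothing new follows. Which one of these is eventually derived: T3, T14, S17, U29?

R18 and W21 hold, so U2 follows (Rule 1).
R19 and U2 hold, so U39 follows (Rule 8).
U2 and U39 hold, so S17 follows (Rule 10).
T14 would need R18 and Q23 (Rule 7), but Q23 is never established. U29 would need T3 (Rule 5), but T3 is never established. T3 would need U29 (Rule 3), but U29 is never established.

S17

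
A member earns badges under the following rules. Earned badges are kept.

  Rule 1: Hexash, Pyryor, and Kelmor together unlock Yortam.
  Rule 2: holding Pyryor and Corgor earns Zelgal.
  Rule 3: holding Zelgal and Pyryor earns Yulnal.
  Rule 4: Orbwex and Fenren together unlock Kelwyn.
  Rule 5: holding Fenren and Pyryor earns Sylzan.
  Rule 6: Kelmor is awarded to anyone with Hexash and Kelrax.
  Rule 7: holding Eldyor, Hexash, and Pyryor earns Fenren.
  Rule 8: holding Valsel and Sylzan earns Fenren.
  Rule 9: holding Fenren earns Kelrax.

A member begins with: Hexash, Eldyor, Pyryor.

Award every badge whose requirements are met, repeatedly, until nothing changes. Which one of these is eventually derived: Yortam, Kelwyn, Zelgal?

Yortam

With Eldyor, Hexash, and Pyryor, Fenren is earned (Rule 7).
With Fenren, Kelrax is earned (Rule 9).
With Hexash and Kelrax, Kelmor is earned (Rule 6).
With Hexash, Pyryor, and Kelmor, Yortam is earned (Rule 1).
Zelgal would need Pyryor and Corgor (Rule 2), but Corgor is never earned. Kelwyn would need Orbwex and Fenren (Rule 4), but Orbwex is never earned.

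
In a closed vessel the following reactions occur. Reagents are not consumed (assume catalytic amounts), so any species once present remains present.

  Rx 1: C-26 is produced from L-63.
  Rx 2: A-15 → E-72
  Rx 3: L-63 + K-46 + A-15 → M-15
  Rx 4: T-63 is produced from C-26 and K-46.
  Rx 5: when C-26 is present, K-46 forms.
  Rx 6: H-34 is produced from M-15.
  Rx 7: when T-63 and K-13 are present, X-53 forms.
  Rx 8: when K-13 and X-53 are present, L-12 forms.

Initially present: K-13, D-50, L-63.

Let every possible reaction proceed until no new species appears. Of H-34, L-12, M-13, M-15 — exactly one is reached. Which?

L-12

L-63 present → C-26 forms (Rx 1).
C-26 present → K-46 forms (Rx 5).
C-26 and K-46 present → T-63 forms (Rx 4).
T-63 and K-13 present → X-53 forms (Rx 7).
K-13 and X-53 present → L-12 forms (Rx 8).
No rule produces M-13, and it is not given. H-34 would need M-15 (Rx 6), but M-15 never forms. M-15 would need L-63, K-46, and A-15 (Rx 3), but A-15 never forms.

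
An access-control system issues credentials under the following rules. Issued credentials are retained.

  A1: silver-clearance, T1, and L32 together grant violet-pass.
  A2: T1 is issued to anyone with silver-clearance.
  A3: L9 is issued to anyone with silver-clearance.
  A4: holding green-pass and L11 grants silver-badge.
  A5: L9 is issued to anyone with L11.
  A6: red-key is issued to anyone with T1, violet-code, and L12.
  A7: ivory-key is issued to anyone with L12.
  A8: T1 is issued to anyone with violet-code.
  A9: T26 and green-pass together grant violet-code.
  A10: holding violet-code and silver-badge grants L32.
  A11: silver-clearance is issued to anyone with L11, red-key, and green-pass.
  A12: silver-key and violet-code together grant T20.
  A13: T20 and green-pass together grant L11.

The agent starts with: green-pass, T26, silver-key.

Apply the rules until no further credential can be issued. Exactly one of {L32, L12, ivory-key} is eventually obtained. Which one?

Holding T26 and green-pass grants violet-code (A9).
Holding silver-key and violet-code grants T20 (A12).
Holding T20 and green-pass grants L11 (A13).
Holding green-pass and L11 grants silver-badge (A4).
Holding violet-code and silver-badge grants L32 (A10).
ivory-key would need L12 (A7), but L12 is never granted. No rule produces L12, and it is not given.

L32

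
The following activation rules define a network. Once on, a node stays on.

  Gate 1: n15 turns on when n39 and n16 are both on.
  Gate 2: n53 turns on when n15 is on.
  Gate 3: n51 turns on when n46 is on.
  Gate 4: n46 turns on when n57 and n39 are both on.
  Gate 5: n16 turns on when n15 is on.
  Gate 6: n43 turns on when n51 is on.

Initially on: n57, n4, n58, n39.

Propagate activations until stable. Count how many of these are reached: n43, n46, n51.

3

Gate 4: n57 and n39 on → n46 on.
Gate 3: n46 on → n51 on.
Gate 6: n51 on → n43 on.
n43: reached.
n46: reached.
n51: reached.
All 3 are reached.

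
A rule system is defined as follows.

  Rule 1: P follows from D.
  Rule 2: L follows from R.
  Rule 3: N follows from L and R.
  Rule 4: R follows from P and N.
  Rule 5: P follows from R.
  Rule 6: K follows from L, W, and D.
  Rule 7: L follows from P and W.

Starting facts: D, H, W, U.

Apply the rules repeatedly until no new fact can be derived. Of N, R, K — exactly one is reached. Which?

K

D holds, so P follows (Rule 1).
From P and W, Rule 7 gives L.
L, W, and D hold, so K follows (Rule 6).
R would need P and N (Rule 4), but N is never established. N would need L and R (Rule 3), but R is never established.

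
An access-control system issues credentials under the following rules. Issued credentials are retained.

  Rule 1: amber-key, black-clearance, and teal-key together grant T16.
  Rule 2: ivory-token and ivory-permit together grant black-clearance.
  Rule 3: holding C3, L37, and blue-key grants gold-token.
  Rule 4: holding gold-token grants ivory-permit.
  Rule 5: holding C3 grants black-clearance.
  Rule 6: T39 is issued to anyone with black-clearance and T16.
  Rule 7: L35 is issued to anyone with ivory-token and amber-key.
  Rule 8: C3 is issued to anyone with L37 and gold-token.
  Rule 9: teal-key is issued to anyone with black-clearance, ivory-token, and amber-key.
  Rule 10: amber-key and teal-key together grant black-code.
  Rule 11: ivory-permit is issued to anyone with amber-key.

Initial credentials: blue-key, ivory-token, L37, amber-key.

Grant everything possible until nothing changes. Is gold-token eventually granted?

No

gold-token would need C3, L37, and blue-key (Rule 3), but C3 is never granted.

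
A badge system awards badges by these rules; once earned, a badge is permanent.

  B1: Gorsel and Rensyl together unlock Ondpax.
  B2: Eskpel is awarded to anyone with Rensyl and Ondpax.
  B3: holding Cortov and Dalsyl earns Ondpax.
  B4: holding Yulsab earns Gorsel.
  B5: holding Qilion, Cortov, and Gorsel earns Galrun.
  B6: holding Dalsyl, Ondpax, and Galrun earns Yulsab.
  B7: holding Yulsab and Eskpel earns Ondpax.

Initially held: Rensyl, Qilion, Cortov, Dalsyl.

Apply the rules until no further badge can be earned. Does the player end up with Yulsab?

No

Yulsab would need Dalsyl, Ondpax, and Galrun (B6), but Galrun is never earned.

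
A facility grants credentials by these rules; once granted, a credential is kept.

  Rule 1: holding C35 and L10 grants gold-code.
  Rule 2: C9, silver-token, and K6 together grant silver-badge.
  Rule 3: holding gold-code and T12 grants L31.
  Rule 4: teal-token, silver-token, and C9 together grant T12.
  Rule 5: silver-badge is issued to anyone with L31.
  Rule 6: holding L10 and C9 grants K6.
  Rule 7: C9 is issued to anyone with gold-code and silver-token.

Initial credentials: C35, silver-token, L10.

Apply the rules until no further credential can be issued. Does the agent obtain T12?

T12 would need teal-token, silver-token, and C9 (Rule 4), but teal-token is never granted.

No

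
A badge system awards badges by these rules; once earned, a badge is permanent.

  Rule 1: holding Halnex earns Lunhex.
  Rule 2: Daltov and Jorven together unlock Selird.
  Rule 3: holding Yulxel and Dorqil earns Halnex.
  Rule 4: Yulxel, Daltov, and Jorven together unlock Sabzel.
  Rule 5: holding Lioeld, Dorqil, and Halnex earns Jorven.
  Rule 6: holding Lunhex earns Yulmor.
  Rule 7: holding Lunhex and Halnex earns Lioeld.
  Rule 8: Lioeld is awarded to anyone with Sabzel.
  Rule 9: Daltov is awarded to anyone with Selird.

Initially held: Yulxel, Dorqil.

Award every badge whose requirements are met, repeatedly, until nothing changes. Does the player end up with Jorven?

With Yulxel and Dorqil, Halnex is earned (Rule 3).
With Halnex, Lunhex is earned (Rule 1).
With Lunhex and Halnex, Lioeld is earned (Rule 7).
With Lioeld, Dorqil, and Halnex, Jorven is earned (Rule 5).

Yes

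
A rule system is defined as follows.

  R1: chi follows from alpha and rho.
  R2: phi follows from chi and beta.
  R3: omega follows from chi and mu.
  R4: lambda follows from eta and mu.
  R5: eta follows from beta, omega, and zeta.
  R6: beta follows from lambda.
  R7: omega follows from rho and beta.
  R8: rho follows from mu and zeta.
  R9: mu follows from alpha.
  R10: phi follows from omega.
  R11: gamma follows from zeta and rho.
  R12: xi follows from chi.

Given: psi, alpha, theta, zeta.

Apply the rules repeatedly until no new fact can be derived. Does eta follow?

No

eta would need beta, omega, and zeta (R5), but beta is never established.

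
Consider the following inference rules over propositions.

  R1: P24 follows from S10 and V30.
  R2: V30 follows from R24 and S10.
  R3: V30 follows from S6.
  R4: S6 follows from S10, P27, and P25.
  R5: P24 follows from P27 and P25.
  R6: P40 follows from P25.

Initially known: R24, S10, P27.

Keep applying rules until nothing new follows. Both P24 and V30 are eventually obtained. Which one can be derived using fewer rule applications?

V30

V30: R24 and S10 hold, so V30 follows (R2). [1 rule application]
P24: From R24 and S10, R2 gives V30. S10 and V30 hold, so P24 follows (R1). [2 rule applications]
V30 needs fewer.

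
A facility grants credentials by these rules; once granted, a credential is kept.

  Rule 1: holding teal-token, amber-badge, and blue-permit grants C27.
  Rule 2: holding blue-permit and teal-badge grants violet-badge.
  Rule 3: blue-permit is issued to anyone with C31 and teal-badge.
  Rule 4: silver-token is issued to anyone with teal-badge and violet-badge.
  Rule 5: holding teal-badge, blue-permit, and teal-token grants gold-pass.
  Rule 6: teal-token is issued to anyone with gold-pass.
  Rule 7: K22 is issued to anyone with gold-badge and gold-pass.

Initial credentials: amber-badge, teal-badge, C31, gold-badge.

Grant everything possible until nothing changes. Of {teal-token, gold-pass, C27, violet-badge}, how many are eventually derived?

1

Holding C31 and teal-badge grants blue-permit (Rule 3).
Holding blue-permit and teal-badge grants violet-badge (Rule 2).
teal-token would need gold-pass (Rule 6), but gold-pass is never granted.
gold-pass would need teal-badge, blue-permit, and teal-token (Rule 5), but teal-token is never granted.
C27 would need teal-token, amber-badge, and blue-permit (Rule 1), but teal-token is never granted.
violet-badge: reached.
Reached: violet-badge — 1 of the 4.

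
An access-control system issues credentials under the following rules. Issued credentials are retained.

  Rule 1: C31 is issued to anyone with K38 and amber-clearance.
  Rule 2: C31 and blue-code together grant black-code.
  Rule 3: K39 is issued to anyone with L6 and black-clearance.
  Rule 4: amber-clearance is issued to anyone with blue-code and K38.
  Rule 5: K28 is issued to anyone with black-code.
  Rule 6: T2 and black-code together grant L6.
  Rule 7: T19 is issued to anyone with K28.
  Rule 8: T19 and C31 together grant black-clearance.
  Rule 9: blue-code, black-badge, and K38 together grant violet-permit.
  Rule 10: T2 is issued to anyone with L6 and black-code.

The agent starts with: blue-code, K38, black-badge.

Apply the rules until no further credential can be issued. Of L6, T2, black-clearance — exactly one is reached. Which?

Holding blue-code and K38 grants amber-clearance (Rule 4).
Holding K38 and amber-clearance grants C31 (Rule 1).
Holding C31 and blue-code grants black-code (Rule 2).
Holding black-code grants K28 (Rule 5).
Holding K28 grants T19 (Rule 7).
Holding T19 and C31 grants black-clearance (Rule 8).
L6 would need T2 and black-code (Rule 6), but T2 is never granted. T2 would need L6 and black-code (Rule 10), but L6 is never granted.

black-clearance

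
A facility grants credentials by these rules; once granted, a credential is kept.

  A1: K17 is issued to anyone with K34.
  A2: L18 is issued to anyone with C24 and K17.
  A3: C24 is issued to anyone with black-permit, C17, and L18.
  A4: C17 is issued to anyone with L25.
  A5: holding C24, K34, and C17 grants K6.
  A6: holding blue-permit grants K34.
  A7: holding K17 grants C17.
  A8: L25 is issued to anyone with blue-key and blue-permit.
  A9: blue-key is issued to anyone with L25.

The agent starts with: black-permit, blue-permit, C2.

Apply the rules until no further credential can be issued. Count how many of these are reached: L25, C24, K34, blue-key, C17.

2

Holding blue-permit grants K34 (A6).
Holding K34 grants K17 (A1).
Holding K17 grants C17 (A7).
L25 would need blue-key and blue-permit (A8), but blue-key is never granted.
C24 would need black-permit, C17, and L18 (A3), but L18 is never granted.
K34: reached.
blue-key would need L25 (A9), but L25 is never granted.
C17: reached.
Reached: K34 and C17 — 2 of the 5.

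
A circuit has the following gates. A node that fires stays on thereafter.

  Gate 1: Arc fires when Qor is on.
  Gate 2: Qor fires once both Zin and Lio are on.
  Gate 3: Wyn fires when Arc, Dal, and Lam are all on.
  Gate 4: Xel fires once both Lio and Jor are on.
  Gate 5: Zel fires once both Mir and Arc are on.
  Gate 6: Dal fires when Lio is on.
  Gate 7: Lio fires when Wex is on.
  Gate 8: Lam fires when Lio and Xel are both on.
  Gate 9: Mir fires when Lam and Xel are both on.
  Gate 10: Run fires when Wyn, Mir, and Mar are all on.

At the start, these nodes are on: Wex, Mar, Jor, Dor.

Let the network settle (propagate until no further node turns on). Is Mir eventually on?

Gate 7: Wex on → Lio on.
Lio and Jor are on, so Xel fires (Gate 4).
Gate 8: Lio and Xel on → Lam on.
Gate 9: Lam and Xel on → Mir on.

Yes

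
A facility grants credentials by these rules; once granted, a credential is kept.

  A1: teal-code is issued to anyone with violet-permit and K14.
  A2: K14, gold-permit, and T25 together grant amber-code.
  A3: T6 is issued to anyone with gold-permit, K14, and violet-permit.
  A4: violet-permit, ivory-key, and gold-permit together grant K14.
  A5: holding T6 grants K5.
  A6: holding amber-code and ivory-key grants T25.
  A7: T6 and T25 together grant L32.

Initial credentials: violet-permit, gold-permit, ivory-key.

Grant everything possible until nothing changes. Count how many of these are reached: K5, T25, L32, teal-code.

2

Holding violet-permit, ivory-key, and gold-permit grants K14 (A4).
Holding gold-permit, K14, and violet-permit grants T6 (A3).
Holding violet-permit and K14 grants teal-code (A1).
Holding T6 grants K5 (A5).
K5: reached.
T25 would need amber-code and ivory-key (A6), but amber-code is never granted.
L32 would need T6 and T25 (A7), but T25 is never granted.
teal-code: reached.
Reached: K5 and teal-code — 2 of the 4.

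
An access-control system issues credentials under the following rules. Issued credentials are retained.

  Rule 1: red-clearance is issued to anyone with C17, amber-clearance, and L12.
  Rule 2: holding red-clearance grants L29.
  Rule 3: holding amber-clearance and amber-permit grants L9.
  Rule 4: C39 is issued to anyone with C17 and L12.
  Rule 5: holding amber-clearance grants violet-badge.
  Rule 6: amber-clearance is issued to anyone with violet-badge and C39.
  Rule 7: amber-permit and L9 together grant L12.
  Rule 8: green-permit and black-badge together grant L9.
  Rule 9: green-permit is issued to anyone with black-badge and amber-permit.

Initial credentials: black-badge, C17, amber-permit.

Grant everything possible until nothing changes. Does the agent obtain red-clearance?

red-clearance would need C17, amber-clearance, and L12 (Rule 1), but amber-clearance is never granted.

No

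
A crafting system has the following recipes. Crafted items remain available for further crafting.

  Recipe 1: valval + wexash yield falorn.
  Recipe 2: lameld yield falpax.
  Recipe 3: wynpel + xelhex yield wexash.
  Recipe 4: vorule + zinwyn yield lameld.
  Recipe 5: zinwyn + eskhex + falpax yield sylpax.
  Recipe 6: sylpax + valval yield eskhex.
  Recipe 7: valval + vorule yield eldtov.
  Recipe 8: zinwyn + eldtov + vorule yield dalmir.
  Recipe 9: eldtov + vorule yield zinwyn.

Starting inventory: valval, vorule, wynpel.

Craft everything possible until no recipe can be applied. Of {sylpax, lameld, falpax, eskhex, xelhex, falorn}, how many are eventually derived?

2

valval + vorule → eldtov (Recipe 7).
Using Recipe 9, eldtov and vorule make zinwyn.
Using Recipe 4, vorule and zinwyn make lameld.
lameld → falpax (Recipe 2).
sylpax would need zinwyn, eskhex, and falpax (Recipe 5), but eskhex is never obtained.
lameld: reached.
falpax: reached.
eskhex would need sylpax and valval (Recipe 6), but sylpax is never obtained.
No rule produces xelhex, and it is not given.
falorn would need valval and wexash (Recipe 1), but wexash is never obtained.
Reached: lameld and falpax — 2 of the 6.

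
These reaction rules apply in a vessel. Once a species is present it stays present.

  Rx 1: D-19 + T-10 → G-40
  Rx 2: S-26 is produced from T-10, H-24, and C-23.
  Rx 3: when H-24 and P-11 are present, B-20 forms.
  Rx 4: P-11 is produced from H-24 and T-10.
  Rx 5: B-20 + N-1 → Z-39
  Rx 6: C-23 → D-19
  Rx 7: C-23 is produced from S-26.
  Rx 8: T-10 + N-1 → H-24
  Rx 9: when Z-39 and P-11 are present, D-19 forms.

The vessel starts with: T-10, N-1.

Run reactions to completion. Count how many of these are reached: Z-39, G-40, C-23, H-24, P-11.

T-10 and N-1 present → H-24 forms (Rx 8).
H-24 and T-10 present → P-11 forms (Rx 4).
H-24 and P-11 present → B-20 forms (Rx 3).
B-20 and N-1 present → Z-39 forms (Rx 5).
Z-39 and P-11 present → D-19 forms (Rx 9).
D-19 and T-10 present → G-40 forms (Rx 1).
Z-39: reached.
G-40: reached.
C-23 would need S-26 (Rx 7), but S-26 never forms.
H-24: reached.
P-11: reached.
Reached: Z-39, G-40, H-24, and P-11 — 4 of the 5.

4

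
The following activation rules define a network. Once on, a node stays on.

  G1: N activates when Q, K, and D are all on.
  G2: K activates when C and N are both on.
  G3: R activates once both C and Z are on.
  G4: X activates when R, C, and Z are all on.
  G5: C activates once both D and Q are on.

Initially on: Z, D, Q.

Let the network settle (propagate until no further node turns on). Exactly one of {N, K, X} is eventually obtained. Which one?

D and Q are on, so C activates (G5).
C and Z are on, so R activates (G3).
R, C, and Z are on, so X activates (G4).
N would need Q, K, and D (G1), but K never turns on. K would need C and N (G2), but N never turns on.

X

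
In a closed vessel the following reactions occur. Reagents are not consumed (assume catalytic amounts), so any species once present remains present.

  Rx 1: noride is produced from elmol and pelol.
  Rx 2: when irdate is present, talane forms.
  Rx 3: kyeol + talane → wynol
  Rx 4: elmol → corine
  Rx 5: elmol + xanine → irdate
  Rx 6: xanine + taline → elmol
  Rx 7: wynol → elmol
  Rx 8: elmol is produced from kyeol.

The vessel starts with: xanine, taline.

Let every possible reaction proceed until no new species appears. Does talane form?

xanine and taline present → elmol forms (Rx 6).
elmol and xanine present → irdate forms (Rx 5).
irdate present → talane forms (Rx 2).

Yes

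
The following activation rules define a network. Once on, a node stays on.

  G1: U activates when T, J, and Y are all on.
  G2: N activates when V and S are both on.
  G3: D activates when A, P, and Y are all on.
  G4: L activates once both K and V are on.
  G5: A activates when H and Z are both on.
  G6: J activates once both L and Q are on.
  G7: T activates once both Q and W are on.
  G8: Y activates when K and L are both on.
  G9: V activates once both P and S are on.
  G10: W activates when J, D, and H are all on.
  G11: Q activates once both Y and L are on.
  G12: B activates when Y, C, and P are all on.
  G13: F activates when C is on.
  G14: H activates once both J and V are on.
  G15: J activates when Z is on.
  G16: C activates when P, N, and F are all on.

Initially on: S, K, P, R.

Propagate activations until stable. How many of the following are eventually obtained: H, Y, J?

G9: P and S on → V on.
G4: K and V on → L on.
G8: K and L on → Y on.
G11: Y and L on → Q on.
G6: L and Q on → J on.
G14: J and V on → H on.
H: reached.
Y: reached.
J: reached.
All 3 are reached.

3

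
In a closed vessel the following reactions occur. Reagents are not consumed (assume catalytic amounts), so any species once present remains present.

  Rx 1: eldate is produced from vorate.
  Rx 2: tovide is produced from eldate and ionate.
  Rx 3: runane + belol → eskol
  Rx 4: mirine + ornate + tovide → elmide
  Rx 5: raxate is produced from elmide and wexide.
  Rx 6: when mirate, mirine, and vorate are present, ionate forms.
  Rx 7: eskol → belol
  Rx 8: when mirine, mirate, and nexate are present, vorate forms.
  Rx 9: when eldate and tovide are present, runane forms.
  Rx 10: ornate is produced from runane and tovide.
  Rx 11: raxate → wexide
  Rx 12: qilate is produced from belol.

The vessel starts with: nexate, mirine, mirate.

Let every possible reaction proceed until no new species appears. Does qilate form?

qilate would need belol (Rx 12), but belol never forms.

No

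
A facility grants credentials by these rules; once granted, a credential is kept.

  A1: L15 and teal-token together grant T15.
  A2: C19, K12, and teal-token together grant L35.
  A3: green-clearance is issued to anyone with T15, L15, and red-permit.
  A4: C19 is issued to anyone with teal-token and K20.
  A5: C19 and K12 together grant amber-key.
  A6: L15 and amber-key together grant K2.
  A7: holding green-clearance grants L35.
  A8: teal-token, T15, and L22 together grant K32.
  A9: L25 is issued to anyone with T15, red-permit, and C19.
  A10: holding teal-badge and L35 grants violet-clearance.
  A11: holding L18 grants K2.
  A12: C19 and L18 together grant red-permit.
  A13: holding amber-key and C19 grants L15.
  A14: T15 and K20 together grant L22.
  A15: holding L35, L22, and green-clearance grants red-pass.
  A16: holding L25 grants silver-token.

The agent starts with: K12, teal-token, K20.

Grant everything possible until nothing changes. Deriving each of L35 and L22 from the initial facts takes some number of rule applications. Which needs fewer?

L35

L35: Holding teal-token and K20 grants C19 (A4). Holding C19, K12, and teal-token grants L35 (A2). [2 rule applications]
L22: Holding teal-token and K20 grants C19 (A4). Holding C19 and K12 grants amber-key (A5). Holding amber-key and C19 grants L15 (A13). Holding L15 and teal-token grants T15 (A1). Holding T15 and K20 grants L22 (A14). [5 rule applications]
L35 needs fewer.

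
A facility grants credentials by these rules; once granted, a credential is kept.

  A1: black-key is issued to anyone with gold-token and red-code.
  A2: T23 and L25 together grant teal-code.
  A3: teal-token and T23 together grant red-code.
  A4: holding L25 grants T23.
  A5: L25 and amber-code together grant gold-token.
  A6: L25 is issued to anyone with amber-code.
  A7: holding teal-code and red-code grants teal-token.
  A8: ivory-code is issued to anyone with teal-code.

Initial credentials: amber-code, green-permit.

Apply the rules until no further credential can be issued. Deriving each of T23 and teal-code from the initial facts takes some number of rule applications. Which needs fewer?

T23: Holding amber-code grants L25 (A6). Holding L25 grants T23 (A4). [2 rule applications]
teal-code: Holding amber-code grants L25 (A6). Holding L25 grants T23 (A4). Holding T23 and L25 grants teal-code (A2). [3 rule applications]
T23 needs fewer.

T23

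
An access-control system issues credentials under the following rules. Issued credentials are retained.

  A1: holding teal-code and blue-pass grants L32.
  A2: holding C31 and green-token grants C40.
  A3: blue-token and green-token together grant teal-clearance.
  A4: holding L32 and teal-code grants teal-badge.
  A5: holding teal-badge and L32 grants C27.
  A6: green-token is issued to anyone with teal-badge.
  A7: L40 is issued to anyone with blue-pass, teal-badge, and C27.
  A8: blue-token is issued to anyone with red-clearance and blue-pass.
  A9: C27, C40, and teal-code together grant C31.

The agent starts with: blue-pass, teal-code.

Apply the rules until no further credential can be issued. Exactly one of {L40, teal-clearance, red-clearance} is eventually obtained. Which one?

L40

Holding teal-code and blue-pass grants L32 (A1).
Holding L32 and teal-code grants teal-badge (A4).
Holding teal-badge and L32 grants C27 (A5).
Holding blue-pass, teal-badge, and C27 grants L40 (A7).
No rule produces red-clearance, and it is not given. teal-clearance would need blue-token and green-token (A3), but blue-token is never granted.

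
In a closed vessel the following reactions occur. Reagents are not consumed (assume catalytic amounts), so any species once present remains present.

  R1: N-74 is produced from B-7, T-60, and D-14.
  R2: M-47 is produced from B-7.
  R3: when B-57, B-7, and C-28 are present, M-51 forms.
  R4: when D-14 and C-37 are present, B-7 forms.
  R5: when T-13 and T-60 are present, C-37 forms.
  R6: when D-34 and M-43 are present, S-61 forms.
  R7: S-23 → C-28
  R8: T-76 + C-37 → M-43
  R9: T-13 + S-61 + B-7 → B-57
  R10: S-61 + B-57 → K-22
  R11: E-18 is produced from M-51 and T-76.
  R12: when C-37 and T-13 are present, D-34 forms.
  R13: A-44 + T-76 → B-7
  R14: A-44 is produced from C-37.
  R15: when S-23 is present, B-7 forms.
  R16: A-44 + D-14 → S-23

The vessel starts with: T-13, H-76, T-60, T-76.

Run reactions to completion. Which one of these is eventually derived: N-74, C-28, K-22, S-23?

K-22

T-13 and T-60 present → C-37 forms (R5).
C-37 and T-13 present → D-34 forms (R12).
T-76 and C-37 present → M-43 forms (R8).
C-37 present → A-44 forms (R14).
A-44 and T-76 present → B-7 forms (R13).
D-34 and M-43 present → S-61 forms (R6).
T-13, S-61, and B-7 present → B-57 forms (R9).
S-61 and B-57 present → K-22 forms (R10).
N-74 would need B-7, T-60, and D-14 (R1), but D-14 never forms. C-28 would need S-23 (R7), but S-23 never forms. S-23 would need A-44 and D-14 (R16), but D-14 never forms.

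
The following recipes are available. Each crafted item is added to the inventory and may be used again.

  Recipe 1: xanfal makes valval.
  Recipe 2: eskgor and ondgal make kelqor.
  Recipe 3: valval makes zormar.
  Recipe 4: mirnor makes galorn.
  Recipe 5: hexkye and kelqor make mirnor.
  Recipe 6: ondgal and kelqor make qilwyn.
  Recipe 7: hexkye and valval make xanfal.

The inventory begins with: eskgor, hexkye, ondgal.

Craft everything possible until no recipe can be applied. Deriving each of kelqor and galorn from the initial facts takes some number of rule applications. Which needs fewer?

kelqor

kelqor: Using Recipe 2, eskgor and ondgal make kelqor. [1 rule application]
galorn: Using Recipe 2, eskgor and ondgal make kelqor. Using Recipe 5, hexkye and kelqor make mirnor. mirnor → galorn (Recipe 4). [3 rule applications]
kelqor needs fewer.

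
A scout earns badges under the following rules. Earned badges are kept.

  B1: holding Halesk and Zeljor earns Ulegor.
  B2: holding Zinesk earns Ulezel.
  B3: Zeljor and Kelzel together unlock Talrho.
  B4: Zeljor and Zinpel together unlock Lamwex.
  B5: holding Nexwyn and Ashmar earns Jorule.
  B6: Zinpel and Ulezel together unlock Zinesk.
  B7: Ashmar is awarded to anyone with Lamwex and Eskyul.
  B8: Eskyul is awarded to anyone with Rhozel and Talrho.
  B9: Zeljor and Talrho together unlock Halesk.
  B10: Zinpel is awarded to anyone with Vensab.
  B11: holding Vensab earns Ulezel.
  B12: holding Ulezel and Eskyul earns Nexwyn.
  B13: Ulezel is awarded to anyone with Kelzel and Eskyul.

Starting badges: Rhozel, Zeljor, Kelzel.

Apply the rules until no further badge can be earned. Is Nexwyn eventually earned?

Yes

With Zeljor and Kelzel, Talrho is earned (B3).
With Rhozel and Talrho, Eskyul is earned (B8).
With Kelzel and Eskyul, Ulezel is earned (B13).
With Ulezel and Eskyul, Nexwyn is earned (B12).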